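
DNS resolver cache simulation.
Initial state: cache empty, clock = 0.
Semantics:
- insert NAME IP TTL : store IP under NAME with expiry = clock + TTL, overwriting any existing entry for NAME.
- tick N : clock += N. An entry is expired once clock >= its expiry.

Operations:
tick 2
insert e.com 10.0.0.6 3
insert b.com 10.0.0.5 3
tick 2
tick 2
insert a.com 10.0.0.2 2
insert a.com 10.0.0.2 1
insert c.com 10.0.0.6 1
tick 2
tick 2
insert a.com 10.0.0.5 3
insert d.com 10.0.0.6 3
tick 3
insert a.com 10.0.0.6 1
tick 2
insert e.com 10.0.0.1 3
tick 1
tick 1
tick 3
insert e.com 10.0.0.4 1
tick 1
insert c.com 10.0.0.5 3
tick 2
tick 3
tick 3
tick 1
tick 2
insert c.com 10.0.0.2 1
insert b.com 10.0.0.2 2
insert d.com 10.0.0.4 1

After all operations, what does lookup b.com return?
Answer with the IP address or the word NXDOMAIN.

Op 1: tick 2 -> clock=2.
Op 2: insert e.com -> 10.0.0.6 (expiry=2+3=5). clock=2
Op 3: insert b.com -> 10.0.0.5 (expiry=2+3=5). clock=2
Op 4: tick 2 -> clock=4.
Op 5: tick 2 -> clock=6. purged={b.com,e.com}
Op 6: insert a.com -> 10.0.0.2 (expiry=6+2=8). clock=6
Op 7: insert a.com -> 10.0.0.2 (expiry=6+1=7). clock=6
Op 8: insert c.com -> 10.0.0.6 (expiry=6+1=7). clock=6
Op 9: tick 2 -> clock=8. purged={a.com,c.com}
Op 10: tick 2 -> clock=10.
Op 11: insert a.com -> 10.0.0.5 (expiry=10+3=13). clock=10
Op 12: insert d.com -> 10.0.0.6 (expiry=10+3=13). clock=10
Op 13: tick 3 -> clock=13. purged={a.com,d.com}
Op 14: insert a.com -> 10.0.0.6 (expiry=13+1=14). clock=13
Op 15: tick 2 -> clock=15. purged={a.com}
Op 16: insert e.com -> 10.0.0.1 (expiry=15+3=18). clock=15
Op 17: tick 1 -> clock=16.
Op 18: tick 1 -> clock=17.
Op 19: tick 3 -> clock=20. purged={e.com}
Op 20: insert e.com -> 10.0.0.4 (expiry=20+1=21). clock=20
Op 21: tick 1 -> clock=21. purged={e.com}
Op 22: insert c.com -> 10.0.0.5 (expiry=21+3=24). clock=21
Op 23: tick 2 -> clock=23.
Op 24: tick 3 -> clock=26. purged={c.com}
Op 25: tick 3 -> clock=29.
Op 26: tick 1 -> clock=30.
Op 27: tick 2 -> clock=32.
Op 28: insert c.com -> 10.0.0.2 (expiry=32+1=33). clock=32
Op 29: insert b.com -> 10.0.0.2 (expiry=32+2=34). clock=32
Op 30: insert d.com -> 10.0.0.4 (expiry=32+1=33). clock=32
lookup b.com: present, ip=10.0.0.2 expiry=34 > clock=32

Answer: 10.0.0.2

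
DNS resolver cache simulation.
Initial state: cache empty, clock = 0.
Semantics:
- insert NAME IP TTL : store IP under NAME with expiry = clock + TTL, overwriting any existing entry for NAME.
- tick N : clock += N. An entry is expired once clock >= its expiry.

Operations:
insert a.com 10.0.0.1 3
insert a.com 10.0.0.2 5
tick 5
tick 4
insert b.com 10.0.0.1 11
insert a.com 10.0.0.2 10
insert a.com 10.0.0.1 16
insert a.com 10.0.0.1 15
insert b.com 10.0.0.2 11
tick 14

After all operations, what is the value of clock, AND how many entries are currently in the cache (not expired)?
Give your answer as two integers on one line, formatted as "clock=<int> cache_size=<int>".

Answer: clock=23 cache_size=1

Derivation:
Op 1: insert a.com -> 10.0.0.1 (expiry=0+3=3). clock=0
Op 2: insert a.com -> 10.0.0.2 (expiry=0+5=5). clock=0
Op 3: tick 5 -> clock=5. purged={a.com}
Op 4: tick 4 -> clock=9.
Op 5: insert b.com -> 10.0.0.1 (expiry=9+11=20). clock=9
Op 6: insert a.com -> 10.0.0.2 (expiry=9+10=19). clock=9
Op 7: insert a.com -> 10.0.0.1 (expiry=9+16=25). clock=9
Op 8: insert a.com -> 10.0.0.1 (expiry=9+15=24). clock=9
Op 9: insert b.com -> 10.0.0.2 (expiry=9+11=20). clock=9
Op 10: tick 14 -> clock=23. purged={b.com}
Final clock = 23
Final cache (unexpired): {a.com} -> size=1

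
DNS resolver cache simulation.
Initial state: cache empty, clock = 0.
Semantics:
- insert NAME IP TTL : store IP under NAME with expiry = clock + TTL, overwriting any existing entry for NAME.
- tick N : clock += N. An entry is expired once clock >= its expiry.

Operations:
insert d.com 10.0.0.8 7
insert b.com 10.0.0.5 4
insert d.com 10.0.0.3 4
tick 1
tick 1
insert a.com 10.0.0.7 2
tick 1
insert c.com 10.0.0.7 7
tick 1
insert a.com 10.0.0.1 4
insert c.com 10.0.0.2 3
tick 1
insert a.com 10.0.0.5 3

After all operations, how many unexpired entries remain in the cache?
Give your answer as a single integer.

Op 1: insert d.com -> 10.0.0.8 (expiry=0+7=7). clock=0
Op 2: insert b.com -> 10.0.0.5 (expiry=0+4=4). clock=0
Op 3: insert d.com -> 10.0.0.3 (expiry=0+4=4). clock=0
Op 4: tick 1 -> clock=1.
Op 5: tick 1 -> clock=2.
Op 6: insert a.com -> 10.0.0.7 (expiry=2+2=4). clock=2
Op 7: tick 1 -> clock=3.
Op 8: insert c.com -> 10.0.0.7 (expiry=3+7=10). clock=3
Op 9: tick 1 -> clock=4. purged={a.com,b.com,d.com}
Op 10: insert a.com -> 10.0.0.1 (expiry=4+4=8). clock=4
Op 11: insert c.com -> 10.0.0.2 (expiry=4+3=7). clock=4
Op 12: tick 1 -> clock=5.
Op 13: insert a.com -> 10.0.0.5 (expiry=5+3=8). clock=5
Final cache (unexpired): {a.com,c.com} -> size=2

Answer: 2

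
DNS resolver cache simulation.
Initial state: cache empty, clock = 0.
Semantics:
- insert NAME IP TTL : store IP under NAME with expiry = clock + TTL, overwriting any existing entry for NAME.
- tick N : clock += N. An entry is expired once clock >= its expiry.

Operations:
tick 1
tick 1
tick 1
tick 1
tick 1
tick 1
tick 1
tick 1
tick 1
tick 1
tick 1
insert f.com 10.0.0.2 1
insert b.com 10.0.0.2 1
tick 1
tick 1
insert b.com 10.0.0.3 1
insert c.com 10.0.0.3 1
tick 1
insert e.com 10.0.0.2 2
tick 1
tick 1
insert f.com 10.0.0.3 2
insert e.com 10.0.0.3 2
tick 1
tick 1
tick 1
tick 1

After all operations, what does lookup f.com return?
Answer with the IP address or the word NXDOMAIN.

Op 1: tick 1 -> clock=1.
Op 2: tick 1 -> clock=2.
Op 3: tick 1 -> clock=3.
Op 4: tick 1 -> clock=4.
Op 5: tick 1 -> clock=5.
Op 6: tick 1 -> clock=6.
Op 7: tick 1 -> clock=7.
Op 8: tick 1 -> clock=8.
Op 9: tick 1 -> clock=9.
Op 10: tick 1 -> clock=10.
Op 11: tick 1 -> clock=11.
Op 12: insert f.com -> 10.0.0.2 (expiry=11+1=12). clock=11
Op 13: insert b.com -> 10.0.0.2 (expiry=11+1=12). clock=11
Op 14: tick 1 -> clock=12. purged={b.com,f.com}
Op 15: tick 1 -> clock=13.
Op 16: insert b.com -> 10.0.0.3 (expiry=13+1=14). clock=13
Op 17: insert c.com -> 10.0.0.3 (expiry=13+1=14). clock=13
Op 18: tick 1 -> clock=14. purged={b.com,c.com}
Op 19: insert e.com -> 10.0.0.2 (expiry=14+2=16). clock=14
Op 20: tick 1 -> clock=15.
Op 21: tick 1 -> clock=16. purged={e.com}
Op 22: insert f.com -> 10.0.0.3 (expiry=16+2=18). clock=16
Op 23: insert e.com -> 10.0.0.3 (expiry=16+2=18). clock=16
Op 24: tick 1 -> clock=17.
Op 25: tick 1 -> clock=18. purged={e.com,f.com}
Op 26: tick 1 -> clock=19.
Op 27: tick 1 -> clock=20.
lookup f.com: not in cache (expired or never inserted)

Answer: NXDOMAIN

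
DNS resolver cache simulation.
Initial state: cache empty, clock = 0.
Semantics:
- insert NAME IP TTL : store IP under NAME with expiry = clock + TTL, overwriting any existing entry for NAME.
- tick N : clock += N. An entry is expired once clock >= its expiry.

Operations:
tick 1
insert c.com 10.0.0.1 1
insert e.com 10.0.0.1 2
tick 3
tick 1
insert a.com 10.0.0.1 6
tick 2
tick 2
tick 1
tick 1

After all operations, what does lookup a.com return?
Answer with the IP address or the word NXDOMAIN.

Answer: NXDOMAIN

Derivation:
Op 1: tick 1 -> clock=1.
Op 2: insert c.com -> 10.0.0.1 (expiry=1+1=2). clock=1
Op 3: insert e.com -> 10.0.0.1 (expiry=1+2=3). clock=1
Op 4: tick 3 -> clock=4. purged={c.com,e.com}
Op 5: tick 1 -> clock=5.
Op 6: insert a.com -> 10.0.0.1 (expiry=5+6=11). clock=5
Op 7: tick 2 -> clock=7.
Op 8: tick 2 -> clock=9.
Op 9: tick 1 -> clock=10.
Op 10: tick 1 -> clock=11. purged={a.com}
lookup a.com: not in cache (expired or never inserted)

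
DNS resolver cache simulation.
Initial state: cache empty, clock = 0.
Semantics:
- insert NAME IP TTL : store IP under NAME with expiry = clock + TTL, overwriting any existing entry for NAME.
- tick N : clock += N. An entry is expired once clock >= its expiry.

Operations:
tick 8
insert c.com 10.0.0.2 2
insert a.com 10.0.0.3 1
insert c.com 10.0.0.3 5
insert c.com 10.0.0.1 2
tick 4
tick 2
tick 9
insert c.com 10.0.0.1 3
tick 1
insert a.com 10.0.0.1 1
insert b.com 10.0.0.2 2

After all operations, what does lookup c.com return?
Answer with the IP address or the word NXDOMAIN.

Op 1: tick 8 -> clock=8.
Op 2: insert c.com -> 10.0.0.2 (expiry=8+2=10). clock=8
Op 3: insert a.com -> 10.0.0.3 (expiry=8+1=9). clock=8
Op 4: insert c.com -> 10.0.0.3 (expiry=8+5=13). clock=8
Op 5: insert c.com -> 10.0.0.1 (expiry=8+2=10). clock=8
Op 6: tick 4 -> clock=12. purged={a.com,c.com}
Op 7: tick 2 -> clock=14.
Op 8: tick 9 -> clock=23.
Op 9: insert c.com -> 10.0.0.1 (expiry=23+3=26). clock=23
Op 10: tick 1 -> clock=24.
Op 11: insert a.com -> 10.0.0.1 (expiry=24+1=25). clock=24
Op 12: insert b.com -> 10.0.0.2 (expiry=24+2=26). clock=24
lookup c.com: present, ip=10.0.0.1 expiry=26 > clock=24

Answer: 10.0.0.1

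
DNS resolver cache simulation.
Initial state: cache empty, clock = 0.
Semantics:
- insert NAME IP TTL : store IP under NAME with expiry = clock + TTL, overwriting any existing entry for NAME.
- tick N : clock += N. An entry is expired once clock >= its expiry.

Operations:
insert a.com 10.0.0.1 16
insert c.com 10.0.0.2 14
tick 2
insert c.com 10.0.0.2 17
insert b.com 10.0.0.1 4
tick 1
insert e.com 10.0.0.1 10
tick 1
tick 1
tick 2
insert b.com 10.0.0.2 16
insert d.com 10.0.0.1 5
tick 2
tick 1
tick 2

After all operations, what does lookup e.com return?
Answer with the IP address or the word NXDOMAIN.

Answer: 10.0.0.1

Derivation:
Op 1: insert a.com -> 10.0.0.1 (expiry=0+16=16). clock=0
Op 2: insert c.com -> 10.0.0.2 (expiry=0+14=14). clock=0
Op 3: tick 2 -> clock=2.
Op 4: insert c.com -> 10.0.0.2 (expiry=2+17=19). clock=2
Op 5: insert b.com -> 10.0.0.1 (expiry=2+4=6). clock=2
Op 6: tick 1 -> clock=3.
Op 7: insert e.com -> 10.0.0.1 (expiry=3+10=13). clock=3
Op 8: tick 1 -> clock=4.
Op 9: tick 1 -> clock=5.
Op 10: tick 2 -> clock=7. purged={b.com}
Op 11: insert b.com -> 10.0.0.2 (expiry=7+16=23). clock=7
Op 12: insert d.com -> 10.0.0.1 (expiry=7+5=12). clock=7
Op 13: tick 2 -> clock=9.
Op 14: tick 1 -> clock=10.
Op 15: tick 2 -> clock=12. purged={d.com}
lookup e.com: present, ip=10.0.0.1 expiry=13 > clock=12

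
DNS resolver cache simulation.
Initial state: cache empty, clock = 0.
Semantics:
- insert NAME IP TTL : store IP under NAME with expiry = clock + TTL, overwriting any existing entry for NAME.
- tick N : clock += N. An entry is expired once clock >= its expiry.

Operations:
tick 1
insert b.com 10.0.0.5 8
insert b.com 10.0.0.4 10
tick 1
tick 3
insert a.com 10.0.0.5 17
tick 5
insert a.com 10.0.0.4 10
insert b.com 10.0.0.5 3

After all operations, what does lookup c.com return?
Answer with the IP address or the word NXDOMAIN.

Op 1: tick 1 -> clock=1.
Op 2: insert b.com -> 10.0.0.5 (expiry=1+8=9). clock=1
Op 3: insert b.com -> 10.0.0.4 (expiry=1+10=11). clock=1
Op 4: tick 1 -> clock=2.
Op 5: tick 3 -> clock=5.
Op 6: insert a.com -> 10.0.0.5 (expiry=5+17=22). clock=5
Op 7: tick 5 -> clock=10.
Op 8: insert a.com -> 10.0.0.4 (expiry=10+10=20). clock=10
Op 9: insert b.com -> 10.0.0.5 (expiry=10+3=13). clock=10
lookup c.com: not in cache (expired or never inserted)

Answer: NXDOMAIN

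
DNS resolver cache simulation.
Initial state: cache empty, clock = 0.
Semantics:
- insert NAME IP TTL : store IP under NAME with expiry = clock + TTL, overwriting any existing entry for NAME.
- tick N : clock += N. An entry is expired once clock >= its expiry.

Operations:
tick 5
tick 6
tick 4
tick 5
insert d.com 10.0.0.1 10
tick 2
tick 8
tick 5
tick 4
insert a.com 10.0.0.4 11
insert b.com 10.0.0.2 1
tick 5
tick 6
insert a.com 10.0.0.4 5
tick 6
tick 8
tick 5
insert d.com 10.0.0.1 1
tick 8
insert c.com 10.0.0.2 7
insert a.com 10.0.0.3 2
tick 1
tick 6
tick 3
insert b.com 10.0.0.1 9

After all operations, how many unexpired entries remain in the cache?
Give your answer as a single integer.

Op 1: tick 5 -> clock=5.
Op 2: tick 6 -> clock=11.
Op 3: tick 4 -> clock=15.
Op 4: tick 5 -> clock=20.
Op 5: insert d.com -> 10.0.0.1 (expiry=20+10=30). clock=20
Op 6: tick 2 -> clock=22.
Op 7: tick 8 -> clock=30. purged={d.com}
Op 8: tick 5 -> clock=35.
Op 9: tick 4 -> clock=39.
Op 10: insert a.com -> 10.0.0.4 (expiry=39+11=50). clock=39
Op 11: insert b.com -> 10.0.0.2 (expiry=39+1=40). clock=39
Op 12: tick 5 -> clock=44. purged={b.com}
Op 13: tick 6 -> clock=50. purged={a.com}
Op 14: insert a.com -> 10.0.0.4 (expiry=50+5=55). clock=50
Op 15: tick 6 -> clock=56. purged={a.com}
Op 16: tick 8 -> clock=64.
Op 17: tick 5 -> clock=69.
Op 18: insert d.com -> 10.0.0.1 (expiry=69+1=70). clock=69
Op 19: tick 8 -> clock=77. purged={d.com}
Op 20: insert c.com -> 10.0.0.2 (expiry=77+7=84). clock=77
Op 21: insert a.com -> 10.0.0.3 (expiry=77+2=79). clock=77
Op 22: tick 1 -> clock=78.
Op 23: tick 6 -> clock=84. purged={a.com,c.com}
Op 24: tick 3 -> clock=87.
Op 25: insert b.com -> 10.0.0.1 (expiry=87+9=96). clock=87
Final cache (unexpired): {b.com} -> size=1

Answer: 1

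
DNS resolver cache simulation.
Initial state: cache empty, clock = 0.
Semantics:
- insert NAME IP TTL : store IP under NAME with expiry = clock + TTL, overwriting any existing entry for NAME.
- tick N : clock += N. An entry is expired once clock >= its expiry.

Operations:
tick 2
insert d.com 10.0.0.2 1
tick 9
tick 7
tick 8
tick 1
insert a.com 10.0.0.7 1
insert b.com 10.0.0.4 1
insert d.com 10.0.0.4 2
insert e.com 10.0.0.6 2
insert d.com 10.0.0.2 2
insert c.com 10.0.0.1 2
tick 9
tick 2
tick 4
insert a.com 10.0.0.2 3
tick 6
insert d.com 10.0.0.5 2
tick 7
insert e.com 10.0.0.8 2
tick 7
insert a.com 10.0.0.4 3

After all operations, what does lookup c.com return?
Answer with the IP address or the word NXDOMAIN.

Answer: NXDOMAIN

Derivation:
Op 1: tick 2 -> clock=2.
Op 2: insert d.com -> 10.0.0.2 (expiry=2+1=3). clock=2
Op 3: tick 9 -> clock=11. purged={d.com}
Op 4: tick 7 -> clock=18.
Op 5: tick 8 -> clock=26.
Op 6: tick 1 -> clock=27.
Op 7: insert a.com -> 10.0.0.7 (expiry=27+1=28). clock=27
Op 8: insert b.com -> 10.0.0.4 (expiry=27+1=28). clock=27
Op 9: insert d.com -> 10.0.0.4 (expiry=27+2=29). clock=27
Op 10: insert e.com -> 10.0.0.6 (expiry=27+2=29). clock=27
Op 11: insert d.com -> 10.0.0.2 (expiry=27+2=29). clock=27
Op 12: insert c.com -> 10.0.0.1 (expiry=27+2=29). clock=27
Op 13: tick 9 -> clock=36. purged={a.com,b.com,c.com,d.com,e.com}
Op 14: tick 2 -> clock=38.
Op 15: tick 4 -> clock=42.
Op 16: insert a.com -> 10.0.0.2 (expiry=42+3=45). clock=42
Op 17: tick 6 -> clock=48. purged={a.com}
Op 18: insert d.com -> 10.0.0.5 (expiry=48+2=50). clock=48
Op 19: tick 7 -> clock=55. purged={d.com}
Op 20: insert e.com -> 10.0.0.8 (expiry=55+2=57). clock=55
Op 21: tick 7 -> clock=62. purged={e.com}
Op 22: insert a.com -> 10.0.0.4 (expiry=62+3=65). clock=62
lookup c.com: not in cache (expired or never inserted)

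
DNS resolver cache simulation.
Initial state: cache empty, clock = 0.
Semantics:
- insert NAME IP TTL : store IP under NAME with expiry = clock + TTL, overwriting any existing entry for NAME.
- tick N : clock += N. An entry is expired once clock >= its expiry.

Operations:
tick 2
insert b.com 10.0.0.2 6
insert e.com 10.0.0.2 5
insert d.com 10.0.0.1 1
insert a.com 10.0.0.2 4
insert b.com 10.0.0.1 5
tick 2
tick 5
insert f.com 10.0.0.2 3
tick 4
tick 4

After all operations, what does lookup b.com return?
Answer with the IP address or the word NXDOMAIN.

Answer: NXDOMAIN

Derivation:
Op 1: tick 2 -> clock=2.
Op 2: insert b.com -> 10.0.0.2 (expiry=2+6=8). clock=2
Op 3: insert e.com -> 10.0.0.2 (expiry=2+5=7). clock=2
Op 4: insert d.com -> 10.0.0.1 (expiry=2+1=3). clock=2
Op 5: insert a.com -> 10.0.0.2 (expiry=2+4=6). clock=2
Op 6: insert b.com -> 10.0.0.1 (expiry=2+5=7). clock=2
Op 7: tick 2 -> clock=4. purged={d.com}
Op 8: tick 5 -> clock=9. purged={a.com,b.com,e.com}
Op 9: insert f.com -> 10.0.0.2 (expiry=9+3=12). clock=9
Op 10: tick 4 -> clock=13. purged={f.com}
Op 11: tick 4 -> clock=17.
lookup b.com: not in cache (expired or never inserted)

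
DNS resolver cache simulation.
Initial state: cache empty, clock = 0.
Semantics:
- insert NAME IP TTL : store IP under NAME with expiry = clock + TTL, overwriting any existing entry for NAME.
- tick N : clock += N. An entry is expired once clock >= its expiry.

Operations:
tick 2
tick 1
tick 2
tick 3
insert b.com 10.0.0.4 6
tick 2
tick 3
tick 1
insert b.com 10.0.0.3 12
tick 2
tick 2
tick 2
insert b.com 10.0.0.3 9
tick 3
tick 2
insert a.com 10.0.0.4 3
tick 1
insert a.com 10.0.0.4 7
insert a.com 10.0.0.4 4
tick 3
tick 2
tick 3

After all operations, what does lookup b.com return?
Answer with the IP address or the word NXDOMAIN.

Answer: NXDOMAIN

Derivation:
Op 1: tick 2 -> clock=2.
Op 2: tick 1 -> clock=3.
Op 3: tick 2 -> clock=5.
Op 4: tick 3 -> clock=8.
Op 5: insert b.com -> 10.0.0.4 (expiry=8+6=14). clock=8
Op 6: tick 2 -> clock=10.
Op 7: tick 3 -> clock=13.
Op 8: tick 1 -> clock=14. purged={b.com}
Op 9: insert b.com -> 10.0.0.3 (expiry=14+12=26). clock=14
Op 10: tick 2 -> clock=16.
Op 11: tick 2 -> clock=18.
Op 12: tick 2 -> clock=20.
Op 13: insert b.com -> 10.0.0.3 (expiry=20+9=29). clock=20
Op 14: tick 3 -> clock=23.
Op 15: tick 2 -> clock=25.
Op 16: insert a.com -> 10.0.0.4 (expiry=25+3=28). clock=25
Op 17: tick 1 -> clock=26.
Op 18: insert a.com -> 10.0.0.4 (expiry=26+7=33). clock=26
Op 19: insert a.com -> 10.0.0.4 (expiry=26+4=30). clock=26
Op 20: tick 3 -> clock=29. purged={b.com}
Op 21: tick 2 -> clock=31. purged={a.com}
Op 22: tick 3 -> clock=34.
lookup b.com: not in cache (expired or never inserted)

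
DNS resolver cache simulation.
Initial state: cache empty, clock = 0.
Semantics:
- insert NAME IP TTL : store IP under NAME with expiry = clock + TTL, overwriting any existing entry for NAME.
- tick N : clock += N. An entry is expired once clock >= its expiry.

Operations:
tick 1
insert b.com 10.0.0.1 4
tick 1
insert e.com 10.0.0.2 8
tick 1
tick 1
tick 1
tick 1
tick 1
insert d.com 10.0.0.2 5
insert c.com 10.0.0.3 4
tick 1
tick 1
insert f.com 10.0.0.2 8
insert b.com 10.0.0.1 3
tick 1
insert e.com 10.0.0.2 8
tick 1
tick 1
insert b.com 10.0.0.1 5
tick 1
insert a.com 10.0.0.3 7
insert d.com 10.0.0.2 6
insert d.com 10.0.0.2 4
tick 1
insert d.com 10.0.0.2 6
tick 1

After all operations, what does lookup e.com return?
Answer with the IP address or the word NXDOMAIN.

Answer: 10.0.0.2

Derivation:
Op 1: tick 1 -> clock=1.
Op 2: insert b.com -> 10.0.0.1 (expiry=1+4=5). clock=1
Op 3: tick 1 -> clock=2.
Op 4: insert e.com -> 10.0.0.2 (expiry=2+8=10). clock=2
Op 5: tick 1 -> clock=3.
Op 6: tick 1 -> clock=4.
Op 7: tick 1 -> clock=5. purged={b.com}
Op 8: tick 1 -> clock=6.
Op 9: tick 1 -> clock=7.
Op 10: insert d.com -> 10.0.0.2 (expiry=7+5=12). clock=7
Op 11: insert c.com -> 10.0.0.3 (expiry=7+4=11). clock=7
Op 12: tick 1 -> clock=8.
Op 13: tick 1 -> clock=9.
Op 14: insert f.com -> 10.0.0.2 (expiry=9+8=17). clock=9
Op 15: insert b.com -> 10.0.0.1 (expiry=9+3=12). clock=9
Op 16: tick 1 -> clock=10. purged={e.com}
Op 17: insert e.com -> 10.0.0.2 (expiry=10+8=18). clock=10
Op 18: tick 1 -> clock=11. purged={c.com}
Op 19: tick 1 -> clock=12. purged={b.com,d.com}
Op 20: insert b.com -> 10.0.0.1 (expiry=12+5=17). clock=12
Op 21: tick 1 -> clock=13.
Op 22: insert a.com -> 10.0.0.3 (expiry=13+7=20). clock=13
Op 23: insert d.com -> 10.0.0.2 (expiry=13+6=19). clock=13
Op 24: insert d.com -> 10.0.0.2 (expiry=13+4=17). clock=13
Op 25: tick 1 -> clock=14.
Op 26: insert d.com -> 10.0.0.2 (expiry=14+6=20). clock=14
Op 27: tick 1 -> clock=15.
lookup e.com: present, ip=10.0.0.2 expiry=18 > clock=15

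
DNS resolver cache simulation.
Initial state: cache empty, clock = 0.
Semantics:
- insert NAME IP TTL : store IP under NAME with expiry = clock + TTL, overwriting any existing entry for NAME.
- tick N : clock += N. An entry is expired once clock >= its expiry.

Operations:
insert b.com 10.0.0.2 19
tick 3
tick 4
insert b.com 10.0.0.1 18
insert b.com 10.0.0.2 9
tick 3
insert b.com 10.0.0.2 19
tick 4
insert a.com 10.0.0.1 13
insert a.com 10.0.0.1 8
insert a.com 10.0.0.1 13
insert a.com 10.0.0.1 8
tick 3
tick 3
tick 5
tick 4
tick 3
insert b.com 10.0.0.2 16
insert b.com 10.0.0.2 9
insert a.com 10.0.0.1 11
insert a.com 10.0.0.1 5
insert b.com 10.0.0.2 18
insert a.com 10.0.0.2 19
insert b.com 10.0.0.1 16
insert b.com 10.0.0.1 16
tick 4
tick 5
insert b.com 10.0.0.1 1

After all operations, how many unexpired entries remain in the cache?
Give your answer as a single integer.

Answer: 2

Derivation:
Op 1: insert b.com -> 10.0.0.2 (expiry=0+19=19). clock=0
Op 2: tick 3 -> clock=3.
Op 3: tick 4 -> clock=7.
Op 4: insert b.com -> 10.0.0.1 (expiry=7+18=25). clock=7
Op 5: insert b.com -> 10.0.0.2 (expiry=7+9=16). clock=7
Op 6: tick 3 -> clock=10.
Op 7: insert b.com -> 10.0.0.2 (expiry=10+19=29). clock=10
Op 8: tick 4 -> clock=14.
Op 9: insert a.com -> 10.0.0.1 (expiry=14+13=27). clock=14
Op 10: insert a.com -> 10.0.0.1 (expiry=14+8=22). clock=14
Op 11: insert a.com -> 10.0.0.1 (expiry=14+13=27). clock=14
Op 12: insert a.com -> 10.0.0.1 (expiry=14+8=22). clock=14
Op 13: tick 3 -> clock=17.
Op 14: tick 3 -> clock=20.
Op 15: tick 5 -> clock=25. purged={a.com}
Op 16: tick 4 -> clock=29. purged={b.com}
Op 17: tick 3 -> clock=32.
Op 18: insert b.com -> 10.0.0.2 (expiry=32+16=48). clock=32
Op 19: insert b.com -> 10.0.0.2 (expiry=32+9=41). clock=32
Op 20: insert a.com -> 10.0.0.1 (expiry=32+11=43). clock=32
Op 21: insert a.com -> 10.0.0.1 (expiry=32+5=37). clock=32
Op 22: insert b.com -> 10.0.0.2 (expiry=32+18=50). clock=32
Op 23: insert a.com -> 10.0.0.2 (expiry=32+19=51). clock=32
Op 24: insert b.com -> 10.0.0.1 (expiry=32+16=48). clock=32
Op 25: insert b.com -> 10.0.0.1 (expiry=32+16=48). clock=32
Op 26: tick 4 -> clock=36.
Op 27: tick 5 -> clock=41.
Op 28: insert b.com -> 10.0.0.1 (expiry=41+1=42). clock=41
Final cache (unexpired): {a.com,b.com} -> size=2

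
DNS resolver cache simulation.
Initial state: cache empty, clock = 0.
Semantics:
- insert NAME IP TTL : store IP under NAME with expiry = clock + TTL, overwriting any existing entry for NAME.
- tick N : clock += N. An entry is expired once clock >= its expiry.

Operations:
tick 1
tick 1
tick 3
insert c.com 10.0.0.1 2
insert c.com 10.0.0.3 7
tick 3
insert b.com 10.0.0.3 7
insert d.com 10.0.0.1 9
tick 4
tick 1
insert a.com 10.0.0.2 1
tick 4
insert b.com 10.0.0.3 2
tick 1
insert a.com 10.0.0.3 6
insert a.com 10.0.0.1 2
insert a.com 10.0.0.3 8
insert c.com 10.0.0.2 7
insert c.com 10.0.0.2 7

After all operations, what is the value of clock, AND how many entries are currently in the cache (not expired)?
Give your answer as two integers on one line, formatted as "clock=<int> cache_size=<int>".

Answer: clock=18 cache_size=3

Derivation:
Op 1: tick 1 -> clock=1.
Op 2: tick 1 -> clock=2.
Op 3: tick 3 -> clock=5.
Op 4: insert c.com -> 10.0.0.1 (expiry=5+2=7). clock=5
Op 5: insert c.com -> 10.0.0.3 (expiry=5+7=12). clock=5
Op 6: tick 3 -> clock=8.
Op 7: insert b.com -> 10.0.0.3 (expiry=8+7=15). clock=8
Op 8: insert d.com -> 10.0.0.1 (expiry=8+9=17). clock=8
Op 9: tick 4 -> clock=12. purged={c.com}
Op 10: tick 1 -> clock=13.
Op 11: insert a.com -> 10.0.0.2 (expiry=13+1=14). clock=13
Op 12: tick 4 -> clock=17. purged={a.com,b.com,d.com}
Op 13: insert b.com -> 10.0.0.3 (expiry=17+2=19). clock=17
Op 14: tick 1 -> clock=18.
Op 15: insert a.com -> 10.0.0.3 (expiry=18+6=24). clock=18
Op 16: insert a.com -> 10.0.0.1 (expiry=18+2=20). clock=18
Op 17: insert a.com -> 10.0.0.3 (expiry=18+8=26). clock=18
Op 18: insert c.com -> 10.0.0.2 (expiry=18+7=25). clock=18
Op 19: insert c.com -> 10.0.0.2 (expiry=18+7=25). clock=18
Final clock = 18
Final cache (unexpired): {a.com,b.com,c.com} -> size=3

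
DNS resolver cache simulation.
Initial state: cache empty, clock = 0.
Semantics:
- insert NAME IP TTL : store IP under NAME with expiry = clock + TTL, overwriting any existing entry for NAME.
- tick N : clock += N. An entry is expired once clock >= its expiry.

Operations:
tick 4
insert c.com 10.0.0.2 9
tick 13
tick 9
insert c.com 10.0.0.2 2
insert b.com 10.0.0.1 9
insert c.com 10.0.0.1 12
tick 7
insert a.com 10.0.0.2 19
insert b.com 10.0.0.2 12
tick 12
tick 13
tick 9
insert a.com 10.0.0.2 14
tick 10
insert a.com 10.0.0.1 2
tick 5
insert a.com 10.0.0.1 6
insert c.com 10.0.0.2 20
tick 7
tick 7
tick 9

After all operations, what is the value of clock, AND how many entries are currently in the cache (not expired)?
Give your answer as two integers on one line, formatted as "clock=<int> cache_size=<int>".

Op 1: tick 4 -> clock=4.
Op 2: insert c.com -> 10.0.0.2 (expiry=4+9=13). clock=4
Op 3: tick 13 -> clock=17. purged={c.com}
Op 4: tick 9 -> clock=26.
Op 5: insert c.com -> 10.0.0.2 (expiry=26+2=28). clock=26
Op 6: insert b.com -> 10.0.0.1 (expiry=26+9=35). clock=26
Op 7: insert c.com -> 10.0.0.1 (expiry=26+12=38). clock=26
Op 8: tick 7 -> clock=33.
Op 9: insert a.com -> 10.0.0.2 (expiry=33+19=52). clock=33
Op 10: insert b.com -> 10.0.0.2 (expiry=33+12=45). clock=33
Op 11: tick 12 -> clock=45. purged={b.com,c.com}
Op 12: tick 13 -> clock=58. purged={a.com}
Op 13: tick 9 -> clock=67.
Op 14: insert a.com -> 10.0.0.2 (expiry=67+14=81). clock=67
Op 15: tick 10 -> clock=77.
Op 16: insert a.com -> 10.0.0.1 (expiry=77+2=79). clock=77
Op 17: tick 5 -> clock=82. purged={a.com}
Op 18: insert a.com -> 10.0.0.1 (expiry=82+6=88). clock=82
Op 19: insert c.com -> 10.0.0.2 (expiry=82+20=102). clock=82
Op 20: tick 7 -> clock=89. purged={a.com}
Op 21: tick 7 -> clock=96.
Op 22: tick 9 -> clock=105. purged={c.com}
Final clock = 105
Final cache (unexpired): {} -> size=0

Answer: clock=105 cache_size=0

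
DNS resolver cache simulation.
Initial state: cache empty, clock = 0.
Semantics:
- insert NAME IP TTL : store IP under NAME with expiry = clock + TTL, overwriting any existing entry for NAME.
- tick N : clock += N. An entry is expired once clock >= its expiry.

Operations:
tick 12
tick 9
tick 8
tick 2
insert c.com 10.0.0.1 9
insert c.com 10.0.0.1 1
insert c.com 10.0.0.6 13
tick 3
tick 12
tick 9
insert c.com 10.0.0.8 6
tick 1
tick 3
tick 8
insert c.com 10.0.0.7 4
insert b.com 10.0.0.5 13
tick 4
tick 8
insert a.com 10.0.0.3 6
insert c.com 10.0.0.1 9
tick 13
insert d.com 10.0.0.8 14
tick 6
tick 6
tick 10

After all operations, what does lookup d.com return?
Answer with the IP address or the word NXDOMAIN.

Answer: NXDOMAIN

Derivation:
Op 1: tick 12 -> clock=12.
Op 2: tick 9 -> clock=21.
Op 3: tick 8 -> clock=29.
Op 4: tick 2 -> clock=31.
Op 5: insert c.com -> 10.0.0.1 (expiry=31+9=40). clock=31
Op 6: insert c.com -> 10.0.0.1 (expiry=31+1=32). clock=31
Op 7: insert c.com -> 10.0.0.6 (expiry=31+13=44). clock=31
Op 8: tick 3 -> clock=34.
Op 9: tick 12 -> clock=46. purged={c.com}
Op 10: tick 9 -> clock=55.
Op 11: insert c.com -> 10.0.0.8 (expiry=55+6=61). clock=55
Op 12: tick 1 -> clock=56.
Op 13: tick 3 -> clock=59.
Op 14: tick 8 -> clock=67. purged={c.com}
Op 15: insert c.com -> 10.0.0.7 (expiry=67+4=71). clock=67
Op 16: insert b.com -> 10.0.0.5 (expiry=67+13=80). clock=67
Op 17: tick 4 -> clock=71. purged={c.com}
Op 18: tick 8 -> clock=79.
Op 19: insert a.com -> 10.0.0.3 (expiry=79+6=85). clock=79
Op 20: insert c.com -> 10.0.0.1 (expiry=79+9=88). clock=79
Op 21: tick 13 -> clock=92. purged={a.com,b.com,c.com}
Op 22: insert d.com -> 10.0.0.8 (expiry=92+14=106). clock=92
Op 23: tick 6 -> clock=98.
Op 24: tick 6 -> clock=104.
Op 25: tick 10 -> clock=114. purged={d.com}
lookup d.com: not in cache (expired or never inserted)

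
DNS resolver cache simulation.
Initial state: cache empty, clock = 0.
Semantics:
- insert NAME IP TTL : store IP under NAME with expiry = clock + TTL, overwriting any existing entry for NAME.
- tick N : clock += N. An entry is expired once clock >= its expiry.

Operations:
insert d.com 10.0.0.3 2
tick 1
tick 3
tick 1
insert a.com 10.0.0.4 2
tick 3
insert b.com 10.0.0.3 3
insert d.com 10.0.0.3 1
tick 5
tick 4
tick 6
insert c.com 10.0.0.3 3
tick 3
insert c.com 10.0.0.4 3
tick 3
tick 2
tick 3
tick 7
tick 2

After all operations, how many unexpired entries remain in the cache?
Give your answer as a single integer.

Op 1: insert d.com -> 10.0.0.3 (expiry=0+2=2). clock=0
Op 2: tick 1 -> clock=1.
Op 3: tick 3 -> clock=4. purged={d.com}
Op 4: tick 1 -> clock=5.
Op 5: insert a.com -> 10.0.0.4 (expiry=5+2=7). clock=5
Op 6: tick 3 -> clock=8. purged={a.com}
Op 7: insert b.com -> 10.0.0.3 (expiry=8+3=11). clock=8
Op 8: insert d.com -> 10.0.0.3 (expiry=8+1=9). clock=8
Op 9: tick 5 -> clock=13. purged={b.com,d.com}
Op 10: tick 4 -> clock=17.
Op 11: tick 6 -> clock=23.
Op 12: insert c.com -> 10.0.0.3 (expiry=23+3=26). clock=23
Op 13: tick 3 -> clock=26. purged={c.com}
Op 14: insert c.com -> 10.0.0.4 (expiry=26+3=29). clock=26
Op 15: tick 3 -> clock=29. purged={c.com}
Op 16: tick 2 -> clock=31.
Op 17: tick 3 -> clock=34.
Op 18: tick 7 -> clock=41.
Op 19: tick 2 -> clock=43.
Final cache (unexpired): {} -> size=0

Answer: 0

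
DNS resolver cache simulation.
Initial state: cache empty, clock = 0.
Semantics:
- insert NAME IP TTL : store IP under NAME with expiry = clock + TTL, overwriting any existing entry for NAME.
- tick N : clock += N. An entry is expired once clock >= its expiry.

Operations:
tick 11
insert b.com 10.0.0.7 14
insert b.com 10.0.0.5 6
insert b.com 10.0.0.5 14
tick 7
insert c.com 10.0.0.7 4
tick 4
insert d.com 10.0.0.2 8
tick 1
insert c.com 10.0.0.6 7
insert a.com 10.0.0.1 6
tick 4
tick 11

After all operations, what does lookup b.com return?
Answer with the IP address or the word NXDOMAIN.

Answer: NXDOMAIN

Derivation:
Op 1: tick 11 -> clock=11.
Op 2: insert b.com -> 10.0.0.7 (expiry=11+14=25). clock=11
Op 3: insert b.com -> 10.0.0.5 (expiry=11+6=17). clock=11
Op 4: insert b.com -> 10.0.0.5 (expiry=11+14=25). clock=11
Op 5: tick 7 -> clock=18.
Op 6: insert c.com -> 10.0.0.7 (expiry=18+4=22). clock=18
Op 7: tick 4 -> clock=22. purged={c.com}
Op 8: insert d.com -> 10.0.0.2 (expiry=22+8=30). clock=22
Op 9: tick 1 -> clock=23.
Op 10: insert c.com -> 10.0.0.6 (expiry=23+7=30). clock=23
Op 11: insert a.com -> 10.0.0.1 (expiry=23+6=29). clock=23
Op 12: tick 4 -> clock=27. purged={b.com}
Op 13: tick 11 -> clock=38. purged={a.com,c.com,d.com}
lookup b.com: not in cache (expired or never inserted)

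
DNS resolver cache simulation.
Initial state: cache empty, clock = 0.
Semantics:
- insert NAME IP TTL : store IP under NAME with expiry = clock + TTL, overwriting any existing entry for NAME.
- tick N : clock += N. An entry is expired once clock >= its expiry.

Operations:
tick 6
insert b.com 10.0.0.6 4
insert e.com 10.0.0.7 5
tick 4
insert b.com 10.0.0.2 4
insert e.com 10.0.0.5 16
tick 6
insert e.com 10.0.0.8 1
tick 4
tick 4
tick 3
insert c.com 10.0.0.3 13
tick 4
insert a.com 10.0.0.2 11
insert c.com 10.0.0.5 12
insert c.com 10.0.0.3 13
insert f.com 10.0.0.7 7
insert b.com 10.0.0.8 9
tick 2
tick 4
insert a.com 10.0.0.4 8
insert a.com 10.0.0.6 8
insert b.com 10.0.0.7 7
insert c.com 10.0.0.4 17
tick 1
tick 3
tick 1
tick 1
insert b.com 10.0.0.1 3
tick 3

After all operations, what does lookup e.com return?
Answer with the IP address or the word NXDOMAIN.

Op 1: tick 6 -> clock=6.
Op 2: insert b.com -> 10.0.0.6 (expiry=6+4=10). clock=6
Op 3: insert e.com -> 10.0.0.7 (expiry=6+5=11). clock=6
Op 4: tick 4 -> clock=10. purged={b.com}
Op 5: insert b.com -> 10.0.0.2 (expiry=10+4=14). clock=10
Op 6: insert e.com -> 10.0.0.5 (expiry=10+16=26). clock=10
Op 7: tick 6 -> clock=16. purged={b.com}
Op 8: insert e.com -> 10.0.0.8 (expiry=16+1=17). clock=16
Op 9: tick 4 -> clock=20. purged={e.com}
Op 10: tick 4 -> clock=24.
Op 11: tick 3 -> clock=27.
Op 12: insert c.com -> 10.0.0.3 (expiry=27+13=40). clock=27
Op 13: tick 4 -> clock=31.
Op 14: insert a.com -> 10.0.0.2 (expiry=31+11=42). clock=31
Op 15: insert c.com -> 10.0.0.5 (expiry=31+12=43). clock=31
Op 16: insert c.com -> 10.0.0.3 (expiry=31+13=44). clock=31
Op 17: insert f.com -> 10.0.0.7 (expiry=31+7=38). clock=31
Op 18: insert b.com -> 10.0.0.8 (expiry=31+9=40). clock=31
Op 19: tick 2 -> clock=33.
Op 20: tick 4 -> clock=37.
Op 21: insert a.com -> 10.0.0.4 (expiry=37+8=45). clock=37
Op 22: insert a.com -> 10.0.0.6 (expiry=37+8=45). clock=37
Op 23: insert b.com -> 10.0.0.7 (expiry=37+7=44). clock=37
Op 24: insert c.com -> 10.0.0.4 (expiry=37+17=54). clock=37
Op 25: tick 1 -> clock=38. purged={f.com}
Op 26: tick 3 -> clock=41.
Op 27: tick 1 -> clock=42.
Op 28: tick 1 -> clock=43.
Op 29: insert b.com -> 10.0.0.1 (expiry=43+3=46). clock=43
Op 30: tick 3 -> clock=46. purged={a.com,b.com}
lookup e.com: not in cache (expired or never inserted)

Answer: NXDOMAIN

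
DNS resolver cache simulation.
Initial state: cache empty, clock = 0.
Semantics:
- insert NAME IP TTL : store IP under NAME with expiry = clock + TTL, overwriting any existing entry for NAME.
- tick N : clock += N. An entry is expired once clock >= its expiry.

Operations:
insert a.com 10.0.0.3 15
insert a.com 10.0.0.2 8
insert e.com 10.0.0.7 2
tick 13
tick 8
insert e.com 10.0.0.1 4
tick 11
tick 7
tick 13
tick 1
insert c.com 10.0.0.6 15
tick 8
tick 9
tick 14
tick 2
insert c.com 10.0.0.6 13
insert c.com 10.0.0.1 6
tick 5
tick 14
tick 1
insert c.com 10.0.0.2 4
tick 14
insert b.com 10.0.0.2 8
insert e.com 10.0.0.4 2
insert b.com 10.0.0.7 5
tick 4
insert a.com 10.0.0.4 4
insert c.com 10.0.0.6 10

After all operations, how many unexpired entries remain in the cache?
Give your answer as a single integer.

Answer: 3

Derivation:
Op 1: insert a.com -> 10.0.0.3 (expiry=0+15=15). clock=0
Op 2: insert a.com -> 10.0.0.2 (expiry=0+8=8). clock=0
Op 3: insert e.com -> 10.0.0.7 (expiry=0+2=2). clock=0
Op 4: tick 13 -> clock=13. purged={a.com,e.com}
Op 5: tick 8 -> clock=21.
Op 6: insert e.com -> 10.0.0.1 (expiry=21+4=25). clock=21
Op 7: tick 11 -> clock=32. purged={e.com}
Op 8: tick 7 -> clock=39.
Op 9: tick 13 -> clock=52.
Op 10: tick 1 -> clock=53.
Op 11: insert c.com -> 10.0.0.6 (expiry=53+15=68). clock=53
Op 12: tick 8 -> clock=61.
Op 13: tick 9 -> clock=70. purged={c.com}
Op 14: tick 14 -> clock=84.
Op 15: tick 2 -> clock=86.
Op 16: insert c.com -> 10.0.0.6 (expiry=86+13=99). clock=86
Op 17: insert c.com -> 10.0.0.1 (expiry=86+6=92). clock=86
Op 18: tick 5 -> clock=91.
Op 19: tick 14 -> clock=105. purged={c.com}
Op 20: tick 1 -> clock=106.
Op 21: insert c.com -> 10.0.0.2 (expiry=106+4=110). clock=106
Op 22: tick 14 -> clock=120. purged={c.com}
Op 23: insert b.com -> 10.0.0.2 (expiry=120+8=128). clock=120
Op 24: insert e.com -> 10.0.0.4 (expiry=120+2=122). clock=120
Op 25: insert b.com -> 10.0.0.7 (expiry=120+5=125). clock=120
Op 26: tick 4 -> clock=124. purged={e.com}
Op 27: insert a.com -> 10.0.0.4 (expiry=124+4=128). clock=124
Op 28: insert c.com -> 10.0.0.6 (expiry=124+10=134). clock=124
Final cache (unexpired): {a.com,b.com,c.com} -> size=3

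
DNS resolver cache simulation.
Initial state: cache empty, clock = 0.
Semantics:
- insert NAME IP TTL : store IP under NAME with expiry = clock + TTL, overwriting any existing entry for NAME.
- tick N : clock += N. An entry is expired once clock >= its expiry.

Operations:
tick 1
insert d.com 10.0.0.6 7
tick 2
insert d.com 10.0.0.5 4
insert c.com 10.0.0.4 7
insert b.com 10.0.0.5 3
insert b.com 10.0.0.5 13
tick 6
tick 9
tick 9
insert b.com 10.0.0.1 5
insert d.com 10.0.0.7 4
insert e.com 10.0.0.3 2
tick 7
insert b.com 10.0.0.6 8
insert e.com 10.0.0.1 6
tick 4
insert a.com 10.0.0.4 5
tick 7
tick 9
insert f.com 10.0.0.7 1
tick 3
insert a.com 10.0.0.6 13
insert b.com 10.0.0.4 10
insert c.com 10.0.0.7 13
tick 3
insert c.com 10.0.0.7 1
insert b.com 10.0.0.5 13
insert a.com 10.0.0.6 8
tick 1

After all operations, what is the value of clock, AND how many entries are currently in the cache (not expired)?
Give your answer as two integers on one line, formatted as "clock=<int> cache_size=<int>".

Op 1: tick 1 -> clock=1.
Op 2: insert d.com -> 10.0.0.6 (expiry=1+7=8). clock=1
Op 3: tick 2 -> clock=3.
Op 4: insert d.com -> 10.0.0.5 (expiry=3+4=7). clock=3
Op 5: insert c.com -> 10.0.0.4 (expiry=3+7=10). clock=3
Op 6: insert b.com -> 10.0.0.5 (expiry=3+3=6). clock=3
Op 7: insert b.com -> 10.0.0.5 (expiry=3+13=16). clock=3
Op 8: tick 6 -> clock=9. purged={d.com}
Op 9: tick 9 -> clock=18. purged={b.com,c.com}
Op 10: tick 9 -> clock=27.
Op 11: insert b.com -> 10.0.0.1 (expiry=27+5=32). clock=27
Op 12: insert d.com -> 10.0.0.7 (expiry=27+4=31). clock=27
Op 13: insert e.com -> 10.0.0.3 (expiry=27+2=29). clock=27
Op 14: tick 7 -> clock=34. purged={b.com,d.com,e.com}
Op 15: insert b.com -> 10.0.0.6 (expiry=34+8=42). clock=34
Op 16: insert e.com -> 10.0.0.1 (expiry=34+6=40). clock=34
Op 17: tick 4 -> clock=38.
Op 18: insert a.com -> 10.0.0.4 (expiry=38+5=43). clock=38
Op 19: tick 7 -> clock=45. purged={a.com,b.com,e.com}
Op 20: tick 9 -> clock=54.
Op 21: insert f.com -> 10.0.0.7 (expiry=54+1=55). clock=54
Op 22: tick 3 -> clock=57. purged={f.com}
Op 23: insert a.com -> 10.0.0.6 (expiry=57+13=70). clock=57
Op 24: insert b.com -> 10.0.0.4 (expiry=57+10=67). clock=57
Op 25: insert c.com -> 10.0.0.7 (expiry=57+13=70). clock=57
Op 26: tick 3 -> clock=60.
Op 27: insert c.com -> 10.0.0.7 (expiry=60+1=61). clock=60
Op 28: insert b.com -> 10.0.0.5 (expiry=60+13=73). clock=60
Op 29: insert a.com -> 10.0.0.6 (expiry=60+8=68). clock=60
Op 30: tick 1 -> clock=61. purged={c.com}
Final clock = 61
Final cache (unexpired): {a.com,b.com} -> size=2

Answer: clock=61 cache_size=2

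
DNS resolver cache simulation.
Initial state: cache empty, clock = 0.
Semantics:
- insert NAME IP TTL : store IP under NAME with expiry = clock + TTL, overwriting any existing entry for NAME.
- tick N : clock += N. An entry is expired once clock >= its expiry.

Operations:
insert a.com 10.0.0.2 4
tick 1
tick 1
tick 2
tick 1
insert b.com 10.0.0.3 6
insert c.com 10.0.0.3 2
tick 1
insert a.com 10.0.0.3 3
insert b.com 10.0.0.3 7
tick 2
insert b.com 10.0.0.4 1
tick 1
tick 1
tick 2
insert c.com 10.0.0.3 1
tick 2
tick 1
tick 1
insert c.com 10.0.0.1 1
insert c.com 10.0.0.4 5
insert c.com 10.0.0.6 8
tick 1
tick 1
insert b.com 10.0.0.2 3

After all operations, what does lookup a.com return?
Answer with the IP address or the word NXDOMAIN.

Answer: NXDOMAIN

Derivation:
Op 1: insert a.com -> 10.0.0.2 (expiry=0+4=4). clock=0
Op 2: tick 1 -> clock=1.
Op 3: tick 1 -> clock=2.
Op 4: tick 2 -> clock=4. purged={a.com}
Op 5: tick 1 -> clock=5.
Op 6: insert b.com -> 10.0.0.3 (expiry=5+6=11). clock=5
Op 7: insert c.com -> 10.0.0.3 (expiry=5+2=7). clock=5
Op 8: tick 1 -> clock=6.
Op 9: insert a.com -> 10.0.0.3 (expiry=6+3=9). clock=6
Op 10: insert b.com -> 10.0.0.3 (expiry=6+7=13). clock=6
Op 11: tick 2 -> clock=8. purged={c.com}
Op 12: insert b.com -> 10.0.0.4 (expiry=8+1=9). clock=8
Op 13: tick 1 -> clock=9. purged={a.com,b.com}
Op 14: tick 1 -> clock=10.
Op 15: tick 2 -> clock=12.
Op 16: insert c.com -> 10.0.0.3 (expiry=12+1=13). clock=12
Op 17: tick 2 -> clock=14. purged={c.com}
Op 18: tick 1 -> clock=15.
Op 19: tick 1 -> clock=16.
Op 20: insert c.com -> 10.0.0.1 (expiry=16+1=17). clock=16
Op 21: insert c.com -> 10.0.0.4 (expiry=16+5=21). clock=16
Op 22: insert c.com -> 10.0.0.6 (expiry=16+8=24). clock=16
Op 23: tick 1 -> clock=17.
Op 24: tick 1 -> clock=18.
Op 25: insert b.com -> 10.0.0.2 (expiry=18+3=21). clock=18
lookup a.com: not in cache (expired or never inserted)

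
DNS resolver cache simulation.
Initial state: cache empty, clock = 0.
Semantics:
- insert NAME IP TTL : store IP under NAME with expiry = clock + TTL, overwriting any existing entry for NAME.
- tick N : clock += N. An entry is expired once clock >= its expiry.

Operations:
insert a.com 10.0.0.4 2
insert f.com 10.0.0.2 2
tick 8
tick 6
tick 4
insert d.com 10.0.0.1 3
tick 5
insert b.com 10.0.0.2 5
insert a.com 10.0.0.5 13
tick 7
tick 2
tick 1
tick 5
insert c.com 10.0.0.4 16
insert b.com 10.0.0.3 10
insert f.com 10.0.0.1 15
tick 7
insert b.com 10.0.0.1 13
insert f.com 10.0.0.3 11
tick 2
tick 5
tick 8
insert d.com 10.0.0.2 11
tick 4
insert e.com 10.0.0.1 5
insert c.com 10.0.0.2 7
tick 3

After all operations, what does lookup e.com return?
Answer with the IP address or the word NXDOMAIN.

Op 1: insert a.com -> 10.0.0.4 (expiry=0+2=2). clock=0
Op 2: insert f.com -> 10.0.0.2 (expiry=0+2=2). clock=0
Op 3: tick 8 -> clock=8. purged={a.com,f.com}
Op 4: tick 6 -> clock=14.
Op 5: tick 4 -> clock=18.
Op 6: insert d.com -> 10.0.0.1 (expiry=18+3=21). clock=18
Op 7: tick 5 -> clock=23. purged={d.com}
Op 8: insert b.com -> 10.0.0.2 (expiry=23+5=28). clock=23
Op 9: insert a.com -> 10.0.0.5 (expiry=23+13=36). clock=23
Op 10: tick 7 -> clock=30. purged={b.com}
Op 11: tick 2 -> clock=32.
Op 12: tick 1 -> clock=33.
Op 13: tick 5 -> clock=38. purged={a.com}
Op 14: insert c.com -> 10.0.0.4 (expiry=38+16=54). clock=38
Op 15: insert b.com -> 10.0.0.3 (expiry=38+10=48). clock=38
Op 16: insert f.com -> 10.0.0.1 (expiry=38+15=53). clock=38
Op 17: tick 7 -> clock=45.
Op 18: insert b.com -> 10.0.0.1 (expiry=45+13=58). clock=45
Op 19: insert f.com -> 10.0.0.3 (expiry=45+11=56). clock=45
Op 20: tick 2 -> clock=47.
Op 21: tick 5 -> clock=52.
Op 22: tick 8 -> clock=60. purged={b.com,c.com,f.com}
Op 23: insert d.com -> 10.0.0.2 (expiry=60+11=71). clock=60
Op 24: tick 4 -> clock=64.
Op 25: insert e.com -> 10.0.0.1 (expiry=64+5=69). clock=64
Op 26: insert c.com -> 10.0.0.2 (expiry=64+7=71). clock=64
Op 27: tick 3 -> clock=67.
lookup e.com: present, ip=10.0.0.1 expiry=69 > clock=67

Answer: 10.0.0.1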